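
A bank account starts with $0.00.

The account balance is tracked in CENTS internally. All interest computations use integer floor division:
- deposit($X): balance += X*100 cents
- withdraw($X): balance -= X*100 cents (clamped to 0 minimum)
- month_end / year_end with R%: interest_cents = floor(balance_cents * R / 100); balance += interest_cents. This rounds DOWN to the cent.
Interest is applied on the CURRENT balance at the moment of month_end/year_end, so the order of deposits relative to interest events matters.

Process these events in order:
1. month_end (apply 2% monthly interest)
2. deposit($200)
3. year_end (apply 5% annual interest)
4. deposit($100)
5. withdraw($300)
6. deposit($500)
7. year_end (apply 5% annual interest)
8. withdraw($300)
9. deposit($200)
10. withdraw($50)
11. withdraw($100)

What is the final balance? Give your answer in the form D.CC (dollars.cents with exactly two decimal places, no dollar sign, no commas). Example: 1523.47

Answer: 285.50

Derivation:
After 1 (month_end (apply 2% monthly interest)): balance=$0.00 total_interest=$0.00
After 2 (deposit($200)): balance=$200.00 total_interest=$0.00
After 3 (year_end (apply 5% annual interest)): balance=$210.00 total_interest=$10.00
After 4 (deposit($100)): balance=$310.00 total_interest=$10.00
After 5 (withdraw($300)): balance=$10.00 total_interest=$10.00
After 6 (deposit($500)): balance=$510.00 total_interest=$10.00
After 7 (year_end (apply 5% annual interest)): balance=$535.50 total_interest=$35.50
After 8 (withdraw($300)): balance=$235.50 total_interest=$35.50
After 9 (deposit($200)): balance=$435.50 total_interest=$35.50
After 10 (withdraw($50)): balance=$385.50 total_interest=$35.50
After 11 (withdraw($100)): balance=$285.50 total_interest=$35.50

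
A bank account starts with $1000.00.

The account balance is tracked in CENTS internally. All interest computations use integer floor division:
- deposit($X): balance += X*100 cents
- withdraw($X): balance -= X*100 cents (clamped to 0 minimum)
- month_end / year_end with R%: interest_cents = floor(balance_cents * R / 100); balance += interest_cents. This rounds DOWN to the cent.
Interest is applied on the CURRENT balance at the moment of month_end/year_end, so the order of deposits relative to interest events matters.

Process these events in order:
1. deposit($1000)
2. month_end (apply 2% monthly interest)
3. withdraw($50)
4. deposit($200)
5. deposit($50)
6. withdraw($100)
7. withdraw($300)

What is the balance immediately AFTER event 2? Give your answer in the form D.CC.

Answer: 2040.00

Derivation:
After 1 (deposit($1000)): balance=$2000.00 total_interest=$0.00
After 2 (month_end (apply 2% monthly interest)): balance=$2040.00 total_interest=$40.00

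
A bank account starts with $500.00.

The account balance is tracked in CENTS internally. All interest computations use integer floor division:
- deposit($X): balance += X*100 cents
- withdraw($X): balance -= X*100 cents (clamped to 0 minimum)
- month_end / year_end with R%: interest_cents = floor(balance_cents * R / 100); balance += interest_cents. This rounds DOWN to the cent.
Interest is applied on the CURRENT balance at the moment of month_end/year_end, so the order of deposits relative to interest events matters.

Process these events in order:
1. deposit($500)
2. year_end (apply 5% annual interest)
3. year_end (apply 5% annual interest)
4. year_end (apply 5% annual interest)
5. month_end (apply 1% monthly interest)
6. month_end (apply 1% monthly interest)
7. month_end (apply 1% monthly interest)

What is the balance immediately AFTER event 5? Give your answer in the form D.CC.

Answer: 1169.19

Derivation:
After 1 (deposit($500)): balance=$1000.00 total_interest=$0.00
After 2 (year_end (apply 5% annual interest)): balance=$1050.00 total_interest=$50.00
After 3 (year_end (apply 5% annual interest)): balance=$1102.50 total_interest=$102.50
After 4 (year_end (apply 5% annual interest)): balance=$1157.62 total_interest=$157.62
After 5 (month_end (apply 1% monthly interest)): balance=$1169.19 total_interest=$169.19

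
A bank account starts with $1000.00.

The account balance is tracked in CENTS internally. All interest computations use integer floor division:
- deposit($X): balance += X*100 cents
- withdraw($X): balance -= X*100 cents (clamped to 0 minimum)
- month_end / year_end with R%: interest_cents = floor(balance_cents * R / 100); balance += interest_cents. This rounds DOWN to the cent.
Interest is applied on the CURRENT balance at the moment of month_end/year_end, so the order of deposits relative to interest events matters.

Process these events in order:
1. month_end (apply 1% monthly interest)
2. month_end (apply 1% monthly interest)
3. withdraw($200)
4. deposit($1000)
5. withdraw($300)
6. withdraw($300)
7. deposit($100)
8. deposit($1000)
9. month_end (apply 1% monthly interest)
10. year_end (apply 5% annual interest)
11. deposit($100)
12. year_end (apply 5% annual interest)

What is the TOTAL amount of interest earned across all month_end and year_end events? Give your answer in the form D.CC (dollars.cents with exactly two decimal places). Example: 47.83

Answer: 288.48

Derivation:
After 1 (month_end (apply 1% monthly interest)): balance=$1010.00 total_interest=$10.00
After 2 (month_end (apply 1% monthly interest)): balance=$1020.10 total_interest=$20.10
After 3 (withdraw($200)): balance=$820.10 total_interest=$20.10
After 4 (deposit($1000)): balance=$1820.10 total_interest=$20.10
After 5 (withdraw($300)): balance=$1520.10 total_interest=$20.10
After 6 (withdraw($300)): balance=$1220.10 total_interest=$20.10
After 7 (deposit($100)): balance=$1320.10 total_interest=$20.10
After 8 (deposit($1000)): balance=$2320.10 total_interest=$20.10
After 9 (month_end (apply 1% monthly interest)): balance=$2343.30 total_interest=$43.30
After 10 (year_end (apply 5% annual interest)): balance=$2460.46 total_interest=$160.46
After 11 (deposit($100)): balance=$2560.46 total_interest=$160.46
After 12 (year_end (apply 5% annual interest)): balance=$2688.48 total_interest=$288.48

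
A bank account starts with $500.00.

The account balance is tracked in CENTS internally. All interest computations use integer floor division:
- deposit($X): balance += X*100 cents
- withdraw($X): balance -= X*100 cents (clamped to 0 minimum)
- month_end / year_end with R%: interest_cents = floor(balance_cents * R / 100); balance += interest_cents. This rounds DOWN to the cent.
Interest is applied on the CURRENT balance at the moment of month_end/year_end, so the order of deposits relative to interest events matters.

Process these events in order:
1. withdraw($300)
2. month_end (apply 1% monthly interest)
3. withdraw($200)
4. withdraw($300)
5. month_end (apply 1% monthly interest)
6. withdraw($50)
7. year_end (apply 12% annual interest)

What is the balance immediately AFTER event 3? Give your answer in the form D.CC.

Answer: 2.00

Derivation:
After 1 (withdraw($300)): balance=$200.00 total_interest=$0.00
After 2 (month_end (apply 1% monthly interest)): balance=$202.00 total_interest=$2.00
After 3 (withdraw($200)): balance=$2.00 total_interest=$2.00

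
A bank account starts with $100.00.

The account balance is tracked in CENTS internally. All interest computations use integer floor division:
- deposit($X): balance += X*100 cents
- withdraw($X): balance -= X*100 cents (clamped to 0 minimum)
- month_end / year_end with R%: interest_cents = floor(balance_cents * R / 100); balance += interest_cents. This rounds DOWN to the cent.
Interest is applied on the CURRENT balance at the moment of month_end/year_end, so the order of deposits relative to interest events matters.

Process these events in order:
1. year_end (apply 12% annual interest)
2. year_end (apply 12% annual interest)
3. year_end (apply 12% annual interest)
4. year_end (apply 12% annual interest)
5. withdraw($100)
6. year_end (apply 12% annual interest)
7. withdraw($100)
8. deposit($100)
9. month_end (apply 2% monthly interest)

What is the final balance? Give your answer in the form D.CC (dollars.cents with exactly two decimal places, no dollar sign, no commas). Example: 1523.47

Answer: 102.00

Derivation:
After 1 (year_end (apply 12% annual interest)): balance=$112.00 total_interest=$12.00
After 2 (year_end (apply 12% annual interest)): balance=$125.44 total_interest=$25.44
After 3 (year_end (apply 12% annual interest)): balance=$140.49 total_interest=$40.49
After 4 (year_end (apply 12% annual interest)): balance=$157.34 total_interest=$57.34
After 5 (withdraw($100)): balance=$57.34 total_interest=$57.34
After 6 (year_end (apply 12% annual interest)): balance=$64.22 total_interest=$64.22
After 7 (withdraw($100)): balance=$0.00 total_interest=$64.22
After 8 (deposit($100)): balance=$100.00 total_interest=$64.22
After 9 (month_end (apply 2% monthly interest)): balance=$102.00 total_interest=$66.22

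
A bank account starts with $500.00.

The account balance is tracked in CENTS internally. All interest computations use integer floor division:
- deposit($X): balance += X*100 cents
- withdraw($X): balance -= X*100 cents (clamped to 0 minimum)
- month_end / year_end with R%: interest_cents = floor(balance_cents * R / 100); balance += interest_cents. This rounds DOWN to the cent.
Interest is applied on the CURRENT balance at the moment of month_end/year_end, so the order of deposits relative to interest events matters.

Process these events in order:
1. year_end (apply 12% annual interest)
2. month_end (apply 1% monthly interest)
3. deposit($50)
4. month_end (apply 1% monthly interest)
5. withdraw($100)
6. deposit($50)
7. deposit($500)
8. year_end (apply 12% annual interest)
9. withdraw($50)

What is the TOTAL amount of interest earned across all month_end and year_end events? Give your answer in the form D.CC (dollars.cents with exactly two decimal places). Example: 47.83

After 1 (year_end (apply 12% annual interest)): balance=$560.00 total_interest=$60.00
After 2 (month_end (apply 1% monthly interest)): balance=$565.60 total_interest=$65.60
After 3 (deposit($50)): balance=$615.60 total_interest=$65.60
After 4 (month_end (apply 1% monthly interest)): balance=$621.75 total_interest=$71.75
After 5 (withdraw($100)): balance=$521.75 total_interest=$71.75
After 6 (deposit($50)): balance=$571.75 total_interest=$71.75
After 7 (deposit($500)): balance=$1071.75 total_interest=$71.75
After 8 (year_end (apply 12% annual interest)): balance=$1200.36 total_interest=$200.36
After 9 (withdraw($50)): balance=$1150.36 total_interest=$200.36

Answer: 200.36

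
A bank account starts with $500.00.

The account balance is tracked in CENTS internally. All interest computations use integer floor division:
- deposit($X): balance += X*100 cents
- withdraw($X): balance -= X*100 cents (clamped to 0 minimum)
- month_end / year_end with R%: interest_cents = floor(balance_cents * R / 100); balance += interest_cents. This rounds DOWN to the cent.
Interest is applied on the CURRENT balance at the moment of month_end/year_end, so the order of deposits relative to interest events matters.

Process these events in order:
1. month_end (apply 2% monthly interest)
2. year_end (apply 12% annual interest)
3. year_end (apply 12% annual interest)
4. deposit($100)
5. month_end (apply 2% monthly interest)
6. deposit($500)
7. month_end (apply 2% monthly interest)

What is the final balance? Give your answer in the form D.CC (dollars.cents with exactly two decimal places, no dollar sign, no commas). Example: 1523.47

Answer: 1279.62

Derivation:
After 1 (month_end (apply 2% monthly interest)): balance=$510.00 total_interest=$10.00
After 2 (year_end (apply 12% annual interest)): balance=$571.20 total_interest=$71.20
After 3 (year_end (apply 12% annual interest)): balance=$639.74 total_interest=$139.74
After 4 (deposit($100)): balance=$739.74 total_interest=$139.74
After 5 (month_end (apply 2% monthly interest)): balance=$754.53 total_interest=$154.53
After 6 (deposit($500)): balance=$1254.53 total_interest=$154.53
After 7 (month_end (apply 2% monthly interest)): balance=$1279.62 total_interest=$179.62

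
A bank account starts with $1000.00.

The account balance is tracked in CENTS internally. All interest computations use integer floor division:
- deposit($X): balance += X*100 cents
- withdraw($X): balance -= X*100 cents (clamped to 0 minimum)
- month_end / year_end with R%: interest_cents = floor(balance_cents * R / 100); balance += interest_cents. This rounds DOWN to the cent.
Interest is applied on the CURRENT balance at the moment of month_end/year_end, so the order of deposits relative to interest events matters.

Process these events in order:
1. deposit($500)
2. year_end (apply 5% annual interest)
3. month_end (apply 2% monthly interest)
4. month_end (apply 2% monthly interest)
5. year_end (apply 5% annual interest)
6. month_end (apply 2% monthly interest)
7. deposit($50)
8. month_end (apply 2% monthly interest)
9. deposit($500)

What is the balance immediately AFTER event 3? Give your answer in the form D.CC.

After 1 (deposit($500)): balance=$1500.00 total_interest=$0.00
After 2 (year_end (apply 5% annual interest)): balance=$1575.00 total_interest=$75.00
After 3 (month_end (apply 2% monthly interest)): balance=$1606.50 total_interest=$106.50

Answer: 1606.50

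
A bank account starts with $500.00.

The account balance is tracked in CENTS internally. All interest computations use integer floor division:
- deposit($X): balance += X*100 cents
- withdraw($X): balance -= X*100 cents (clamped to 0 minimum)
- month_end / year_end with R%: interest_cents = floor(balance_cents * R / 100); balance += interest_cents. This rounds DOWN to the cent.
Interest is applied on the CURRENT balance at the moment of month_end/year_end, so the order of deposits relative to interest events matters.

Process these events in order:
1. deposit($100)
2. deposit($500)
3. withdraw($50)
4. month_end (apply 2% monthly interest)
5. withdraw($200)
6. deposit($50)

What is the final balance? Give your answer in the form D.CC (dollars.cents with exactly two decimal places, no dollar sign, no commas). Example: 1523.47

After 1 (deposit($100)): balance=$600.00 total_interest=$0.00
After 2 (deposit($500)): balance=$1100.00 total_interest=$0.00
After 3 (withdraw($50)): balance=$1050.00 total_interest=$0.00
After 4 (month_end (apply 2% monthly interest)): balance=$1071.00 total_interest=$21.00
After 5 (withdraw($200)): balance=$871.00 total_interest=$21.00
After 6 (deposit($50)): balance=$921.00 total_interest=$21.00

Answer: 921.00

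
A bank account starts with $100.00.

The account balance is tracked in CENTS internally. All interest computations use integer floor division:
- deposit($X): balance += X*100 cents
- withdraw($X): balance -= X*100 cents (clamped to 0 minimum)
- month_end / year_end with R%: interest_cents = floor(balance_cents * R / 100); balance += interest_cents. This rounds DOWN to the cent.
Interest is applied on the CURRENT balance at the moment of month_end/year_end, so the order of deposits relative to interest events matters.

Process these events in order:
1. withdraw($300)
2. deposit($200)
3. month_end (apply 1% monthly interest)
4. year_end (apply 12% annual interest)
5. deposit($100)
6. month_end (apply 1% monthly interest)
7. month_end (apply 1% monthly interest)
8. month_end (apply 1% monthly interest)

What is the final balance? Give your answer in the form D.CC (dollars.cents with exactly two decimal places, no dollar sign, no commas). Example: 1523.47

Answer: 336.11

Derivation:
After 1 (withdraw($300)): balance=$0.00 total_interest=$0.00
After 2 (deposit($200)): balance=$200.00 total_interest=$0.00
After 3 (month_end (apply 1% monthly interest)): balance=$202.00 total_interest=$2.00
After 4 (year_end (apply 12% annual interest)): balance=$226.24 total_interest=$26.24
After 5 (deposit($100)): balance=$326.24 total_interest=$26.24
After 6 (month_end (apply 1% monthly interest)): balance=$329.50 total_interest=$29.50
After 7 (month_end (apply 1% monthly interest)): balance=$332.79 total_interest=$32.79
After 8 (month_end (apply 1% monthly interest)): balance=$336.11 total_interest=$36.11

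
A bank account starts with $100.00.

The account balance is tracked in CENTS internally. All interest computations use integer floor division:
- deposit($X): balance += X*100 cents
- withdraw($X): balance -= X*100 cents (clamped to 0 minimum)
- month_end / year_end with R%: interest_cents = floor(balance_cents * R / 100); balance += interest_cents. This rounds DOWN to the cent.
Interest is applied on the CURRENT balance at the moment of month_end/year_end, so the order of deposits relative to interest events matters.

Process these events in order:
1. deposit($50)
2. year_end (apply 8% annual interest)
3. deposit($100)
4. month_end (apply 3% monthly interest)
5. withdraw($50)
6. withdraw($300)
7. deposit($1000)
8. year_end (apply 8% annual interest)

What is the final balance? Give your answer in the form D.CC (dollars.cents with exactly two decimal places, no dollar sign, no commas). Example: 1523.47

Answer: 1080.00

Derivation:
After 1 (deposit($50)): balance=$150.00 total_interest=$0.00
After 2 (year_end (apply 8% annual interest)): balance=$162.00 total_interest=$12.00
After 3 (deposit($100)): balance=$262.00 total_interest=$12.00
After 4 (month_end (apply 3% monthly interest)): balance=$269.86 total_interest=$19.86
After 5 (withdraw($50)): balance=$219.86 total_interest=$19.86
After 6 (withdraw($300)): balance=$0.00 total_interest=$19.86
After 7 (deposit($1000)): balance=$1000.00 total_interest=$19.86
After 8 (year_end (apply 8% annual interest)): balance=$1080.00 total_interest=$99.86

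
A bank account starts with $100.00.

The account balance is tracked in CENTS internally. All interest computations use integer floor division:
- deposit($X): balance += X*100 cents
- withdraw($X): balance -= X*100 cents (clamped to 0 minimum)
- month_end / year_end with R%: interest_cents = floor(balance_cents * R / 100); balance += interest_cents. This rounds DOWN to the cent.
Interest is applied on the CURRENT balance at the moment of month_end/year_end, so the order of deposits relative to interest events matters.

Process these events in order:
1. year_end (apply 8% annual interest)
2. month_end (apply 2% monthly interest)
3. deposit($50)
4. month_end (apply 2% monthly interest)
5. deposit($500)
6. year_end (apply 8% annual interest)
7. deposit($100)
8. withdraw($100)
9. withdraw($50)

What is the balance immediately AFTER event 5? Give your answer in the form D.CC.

Answer: 663.36

Derivation:
After 1 (year_end (apply 8% annual interest)): balance=$108.00 total_interest=$8.00
After 2 (month_end (apply 2% monthly interest)): balance=$110.16 total_interest=$10.16
After 3 (deposit($50)): balance=$160.16 total_interest=$10.16
After 4 (month_end (apply 2% monthly interest)): balance=$163.36 total_interest=$13.36
After 5 (deposit($500)): balance=$663.36 total_interest=$13.36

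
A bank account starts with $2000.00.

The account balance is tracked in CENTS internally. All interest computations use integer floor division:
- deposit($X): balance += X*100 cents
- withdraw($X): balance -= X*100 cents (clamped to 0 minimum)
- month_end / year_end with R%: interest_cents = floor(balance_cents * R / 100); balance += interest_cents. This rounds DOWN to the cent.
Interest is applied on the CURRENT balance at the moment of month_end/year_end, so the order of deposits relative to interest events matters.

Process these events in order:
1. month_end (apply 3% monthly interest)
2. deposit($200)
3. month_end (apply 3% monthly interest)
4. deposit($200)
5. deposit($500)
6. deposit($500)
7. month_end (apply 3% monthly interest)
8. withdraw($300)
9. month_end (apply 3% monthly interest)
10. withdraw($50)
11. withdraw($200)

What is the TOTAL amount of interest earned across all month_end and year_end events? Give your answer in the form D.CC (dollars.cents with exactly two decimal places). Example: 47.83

Answer: 333.63

Derivation:
After 1 (month_end (apply 3% monthly interest)): balance=$2060.00 total_interest=$60.00
After 2 (deposit($200)): balance=$2260.00 total_interest=$60.00
After 3 (month_end (apply 3% monthly interest)): balance=$2327.80 total_interest=$127.80
After 4 (deposit($200)): balance=$2527.80 total_interest=$127.80
After 5 (deposit($500)): balance=$3027.80 total_interest=$127.80
After 6 (deposit($500)): balance=$3527.80 total_interest=$127.80
After 7 (month_end (apply 3% monthly interest)): balance=$3633.63 total_interest=$233.63
After 8 (withdraw($300)): balance=$3333.63 total_interest=$233.63
After 9 (month_end (apply 3% monthly interest)): balance=$3433.63 total_interest=$333.63
After 10 (withdraw($50)): balance=$3383.63 total_interest=$333.63
After 11 (withdraw($200)): balance=$3183.63 total_interest=$333.63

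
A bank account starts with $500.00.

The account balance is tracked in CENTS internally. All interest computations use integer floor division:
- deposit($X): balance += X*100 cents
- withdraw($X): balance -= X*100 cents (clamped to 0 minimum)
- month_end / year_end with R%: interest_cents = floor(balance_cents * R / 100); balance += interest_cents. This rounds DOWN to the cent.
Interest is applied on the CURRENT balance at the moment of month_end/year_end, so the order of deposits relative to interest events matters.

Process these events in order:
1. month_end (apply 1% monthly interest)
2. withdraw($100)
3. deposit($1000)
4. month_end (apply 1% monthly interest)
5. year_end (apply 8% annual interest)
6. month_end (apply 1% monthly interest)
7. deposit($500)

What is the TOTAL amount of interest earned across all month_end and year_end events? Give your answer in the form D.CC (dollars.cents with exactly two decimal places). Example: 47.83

After 1 (month_end (apply 1% monthly interest)): balance=$505.00 total_interest=$5.00
After 2 (withdraw($100)): balance=$405.00 total_interest=$5.00
After 3 (deposit($1000)): balance=$1405.00 total_interest=$5.00
After 4 (month_end (apply 1% monthly interest)): balance=$1419.05 total_interest=$19.05
After 5 (year_end (apply 8% annual interest)): balance=$1532.57 total_interest=$132.57
After 6 (month_end (apply 1% monthly interest)): balance=$1547.89 total_interest=$147.89
After 7 (deposit($500)): balance=$2047.89 total_interest=$147.89

Answer: 147.89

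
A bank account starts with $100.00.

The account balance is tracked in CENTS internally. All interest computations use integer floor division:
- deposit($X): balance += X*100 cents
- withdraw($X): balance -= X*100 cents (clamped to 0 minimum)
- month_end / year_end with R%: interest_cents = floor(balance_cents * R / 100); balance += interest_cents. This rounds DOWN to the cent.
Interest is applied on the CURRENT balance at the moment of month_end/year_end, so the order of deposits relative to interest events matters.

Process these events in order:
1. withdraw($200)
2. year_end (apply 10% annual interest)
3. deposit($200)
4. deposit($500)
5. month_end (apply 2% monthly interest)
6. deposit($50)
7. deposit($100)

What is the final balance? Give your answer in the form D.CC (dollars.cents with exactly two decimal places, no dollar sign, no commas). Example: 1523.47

After 1 (withdraw($200)): balance=$0.00 total_interest=$0.00
After 2 (year_end (apply 10% annual interest)): balance=$0.00 total_interest=$0.00
After 3 (deposit($200)): balance=$200.00 total_interest=$0.00
After 4 (deposit($500)): balance=$700.00 total_interest=$0.00
After 5 (month_end (apply 2% monthly interest)): balance=$714.00 total_interest=$14.00
After 6 (deposit($50)): balance=$764.00 total_interest=$14.00
After 7 (deposit($100)): balance=$864.00 total_interest=$14.00

Answer: 864.00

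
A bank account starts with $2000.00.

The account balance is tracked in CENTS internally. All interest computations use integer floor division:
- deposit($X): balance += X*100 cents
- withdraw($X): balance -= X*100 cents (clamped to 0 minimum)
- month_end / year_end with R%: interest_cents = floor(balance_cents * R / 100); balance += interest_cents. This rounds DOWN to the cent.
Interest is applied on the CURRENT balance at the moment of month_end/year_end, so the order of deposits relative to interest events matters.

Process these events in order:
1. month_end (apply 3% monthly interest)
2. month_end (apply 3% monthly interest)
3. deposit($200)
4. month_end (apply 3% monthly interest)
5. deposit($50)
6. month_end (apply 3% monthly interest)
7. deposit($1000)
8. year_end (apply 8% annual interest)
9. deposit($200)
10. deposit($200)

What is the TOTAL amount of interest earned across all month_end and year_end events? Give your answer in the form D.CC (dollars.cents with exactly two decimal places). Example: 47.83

Answer: 545.86

Derivation:
After 1 (month_end (apply 3% monthly interest)): balance=$2060.00 total_interest=$60.00
After 2 (month_end (apply 3% monthly interest)): balance=$2121.80 total_interest=$121.80
After 3 (deposit($200)): balance=$2321.80 total_interest=$121.80
After 4 (month_end (apply 3% monthly interest)): balance=$2391.45 total_interest=$191.45
After 5 (deposit($50)): balance=$2441.45 total_interest=$191.45
After 6 (month_end (apply 3% monthly interest)): balance=$2514.69 total_interest=$264.69
After 7 (deposit($1000)): balance=$3514.69 total_interest=$264.69
After 8 (year_end (apply 8% annual interest)): balance=$3795.86 total_interest=$545.86
After 9 (deposit($200)): balance=$3995.86 total_interest=$545.86
After 10 (deposit($200)): balance=$4195.86 total_interest=$545.86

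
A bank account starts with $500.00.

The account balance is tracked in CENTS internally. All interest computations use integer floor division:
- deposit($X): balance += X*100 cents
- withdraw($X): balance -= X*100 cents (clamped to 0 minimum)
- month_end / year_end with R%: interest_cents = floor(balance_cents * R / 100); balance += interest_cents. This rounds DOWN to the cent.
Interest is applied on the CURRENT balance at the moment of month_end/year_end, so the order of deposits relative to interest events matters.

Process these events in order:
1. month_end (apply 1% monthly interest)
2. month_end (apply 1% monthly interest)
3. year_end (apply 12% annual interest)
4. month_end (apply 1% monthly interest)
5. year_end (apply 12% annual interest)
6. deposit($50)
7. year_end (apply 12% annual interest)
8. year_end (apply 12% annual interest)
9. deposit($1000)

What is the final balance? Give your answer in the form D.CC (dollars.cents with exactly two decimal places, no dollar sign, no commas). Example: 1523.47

After 1 (month_end (apply 1% monthly interest)): balance=$505.00 total_interest=$5.00
After 2 (month_end (apply 1% monthly interest)): balance=$510.05 total_interest=$10.05
After 3 (year_end (apply 12% annual interest)): balance=$571.25 total_interest=$71.25
After 4 (month_end (apply 1% monthly interest)): balance=$576.96 total_interest=$76.96
After 5 (year_end (apply 12% annual interest)): balance=$646.19 total_interest=$146.19
After 6 (deposit($50)): balance=$696.19 total_interest=$146.19
After 7 (year_end (apply 12% annual interest)): balance=$779.73 total_interest=$229.73
After 8 (year_end (apply 12% annual interest)): balance=$873.29 total_interest=$323.29
After 9 (deposit($1000)): balance=$1873.29 total_interest=$323.29

Answer: 1873.29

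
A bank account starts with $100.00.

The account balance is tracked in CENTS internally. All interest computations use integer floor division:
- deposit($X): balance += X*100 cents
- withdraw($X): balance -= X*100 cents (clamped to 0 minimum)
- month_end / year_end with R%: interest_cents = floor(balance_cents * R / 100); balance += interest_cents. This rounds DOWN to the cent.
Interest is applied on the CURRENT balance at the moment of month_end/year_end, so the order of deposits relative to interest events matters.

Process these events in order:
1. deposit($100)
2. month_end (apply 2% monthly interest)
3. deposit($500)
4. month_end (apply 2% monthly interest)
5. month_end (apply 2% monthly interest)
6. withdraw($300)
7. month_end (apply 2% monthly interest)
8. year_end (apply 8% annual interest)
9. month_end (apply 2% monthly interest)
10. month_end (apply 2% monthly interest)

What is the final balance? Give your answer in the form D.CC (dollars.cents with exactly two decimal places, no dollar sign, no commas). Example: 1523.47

Answer: 495.59

Derivation:
After 1 (deposit($100)): balance=$200.00 total_interest=$0.00
After 2 (month_end (apply 2% monthly interest)): balance=$204.00 total_interest=$4.00
After 3 (deposit($500)): balance=$704.00 total_interest=$4.00
After 4 (month_end (apply 2% monthly interest)): balance=$718.08 total_interest=$18.08
After 5 (month_end (apply 2% monthly interest)): balance=$732.44 total_interest=$32.44
After 6 (withdraw($300)): balance=$432.44 total_interest=$32.44
After 7 (month_end (apply 2% monthly interest)): balance=$441.08 total_interest=$41.08
After 8 (year_end (apply 8% annual interest)): balance=$476.36 total_interest=$76.36
After 9 (month_end (apply 2% monthly interest)): balance=$485.88 total_interest=$85.88
After 10 (month_end (apply 2% monthly interest)): balance=$495.59 total_interest=$95.59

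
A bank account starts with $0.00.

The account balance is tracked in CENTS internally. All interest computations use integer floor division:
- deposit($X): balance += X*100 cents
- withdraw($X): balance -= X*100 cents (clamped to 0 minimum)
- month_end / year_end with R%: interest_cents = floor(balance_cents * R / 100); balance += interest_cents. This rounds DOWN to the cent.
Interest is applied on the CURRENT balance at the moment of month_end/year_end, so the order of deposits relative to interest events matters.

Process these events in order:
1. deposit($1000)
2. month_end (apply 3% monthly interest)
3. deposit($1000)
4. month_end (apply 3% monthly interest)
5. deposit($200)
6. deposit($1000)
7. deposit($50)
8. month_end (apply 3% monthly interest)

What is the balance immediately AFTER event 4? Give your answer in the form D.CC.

Answer: 2090.90

Derivation:
After 1 (deposit($1000)): balance=$1000.00 total_interest=$0.00
After 2 (month_end (apply 3% monthly interest)): balance=$1030.00 total_interest=$30.00
After 3 (deposit($1000)): balance=$2030.00 total_interest=$30.00
After 4 (month_end (apply 3% monthly interest)): balance=$2090.90 total_interest=$90.90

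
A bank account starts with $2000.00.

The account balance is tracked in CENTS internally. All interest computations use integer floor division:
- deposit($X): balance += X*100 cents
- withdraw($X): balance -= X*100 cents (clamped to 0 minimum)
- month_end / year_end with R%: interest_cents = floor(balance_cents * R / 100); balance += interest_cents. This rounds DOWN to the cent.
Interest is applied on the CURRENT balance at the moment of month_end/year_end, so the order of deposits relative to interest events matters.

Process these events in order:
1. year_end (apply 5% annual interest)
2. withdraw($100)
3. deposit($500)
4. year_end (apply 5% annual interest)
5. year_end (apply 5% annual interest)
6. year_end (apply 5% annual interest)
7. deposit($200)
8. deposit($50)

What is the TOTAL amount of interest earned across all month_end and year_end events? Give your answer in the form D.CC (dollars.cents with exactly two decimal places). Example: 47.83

After 1 (year_end (apply 5% annual interest)): balance=$2100.00 total_interest=$100.00
After 2 (withdraw($100)): balance=$2000.00 total_interest=$100.00
After 3 (deposit($500)): balance=$2500.00 total_interest=$100.00
After 4 (year_end (apply 5% annual interest)): balance=$2625.00 total_interest=$225.00
After 5 (year_end (apply 5% annual interest)): balance=$2756.25 total_interest=$356.25
After 6 (year_end (apply 5% annual interest)): balance=$2894.06 total_interest=$494.06
After 7 (deposit($200)): balance=$3094.06 total_interest=$494.06
After 8 (deposit($50)): balance=$3144.06 total_interest=$494.06

Answer: 494.06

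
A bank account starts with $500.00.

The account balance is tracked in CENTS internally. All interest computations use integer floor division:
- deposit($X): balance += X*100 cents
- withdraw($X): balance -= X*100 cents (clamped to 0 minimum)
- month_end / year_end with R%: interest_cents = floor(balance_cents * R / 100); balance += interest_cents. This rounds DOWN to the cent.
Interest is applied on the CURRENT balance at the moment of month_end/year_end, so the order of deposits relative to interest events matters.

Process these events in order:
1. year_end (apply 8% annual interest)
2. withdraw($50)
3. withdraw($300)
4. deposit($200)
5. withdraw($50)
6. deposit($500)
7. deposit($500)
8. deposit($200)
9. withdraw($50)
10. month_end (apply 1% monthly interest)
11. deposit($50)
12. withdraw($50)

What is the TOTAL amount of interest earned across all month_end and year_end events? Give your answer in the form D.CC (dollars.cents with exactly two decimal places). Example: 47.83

Answer: 54.90

Derivation:
After 1 (year_end (apply 8% annual interest)): balance=$540.00 total_interest=$40.00
After 2 (withdraw($50)): balance=$490.00 total_interest=$40.00
After 3 (withdraw($300)): balance=$190.00 total_interest=$40.00
After 4 (deposit($200)): balance=$390.00 total_interest=$40.00
After 5 (withdraw($50)): balance=$340.00 total_interest=$40.00
After 6 (deposit($500)): balance=$840.00 total_interest=$40.00
After 7 (deposit($500)): balance=$1340.00 total_interest=$40.00
After 8 (deposit($200)): balance=$1540.00 total_interest=$40.00
After 9 (withdraw($50)): balance=$1490.00 total_interest=$40.00
After 10 (month_end (apply 1% monthly interest)): balance=$1504.90 total_interest=$54.90
After 11 (deposit($50)): balance=$1554.90 total_interest=$54.90
After 12 (withdraw($50)): balance=$1504.90 total_interest=$54.90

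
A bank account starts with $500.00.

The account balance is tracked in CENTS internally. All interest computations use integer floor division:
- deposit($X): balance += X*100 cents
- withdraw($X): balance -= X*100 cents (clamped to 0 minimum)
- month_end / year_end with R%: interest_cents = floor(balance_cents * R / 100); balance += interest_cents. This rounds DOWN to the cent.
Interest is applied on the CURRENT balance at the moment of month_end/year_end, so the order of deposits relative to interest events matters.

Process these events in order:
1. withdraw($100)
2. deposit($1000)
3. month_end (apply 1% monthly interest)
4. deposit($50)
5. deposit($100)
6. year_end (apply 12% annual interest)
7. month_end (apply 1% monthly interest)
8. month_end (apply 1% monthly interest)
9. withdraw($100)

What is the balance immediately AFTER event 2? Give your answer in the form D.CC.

After 1 (withdraw($100)): balance=$400.00 total_interest=$0.00
After 2 (deposit($1000)): balance=$1400.00 total_interest=$0.00

Answer: 1400.00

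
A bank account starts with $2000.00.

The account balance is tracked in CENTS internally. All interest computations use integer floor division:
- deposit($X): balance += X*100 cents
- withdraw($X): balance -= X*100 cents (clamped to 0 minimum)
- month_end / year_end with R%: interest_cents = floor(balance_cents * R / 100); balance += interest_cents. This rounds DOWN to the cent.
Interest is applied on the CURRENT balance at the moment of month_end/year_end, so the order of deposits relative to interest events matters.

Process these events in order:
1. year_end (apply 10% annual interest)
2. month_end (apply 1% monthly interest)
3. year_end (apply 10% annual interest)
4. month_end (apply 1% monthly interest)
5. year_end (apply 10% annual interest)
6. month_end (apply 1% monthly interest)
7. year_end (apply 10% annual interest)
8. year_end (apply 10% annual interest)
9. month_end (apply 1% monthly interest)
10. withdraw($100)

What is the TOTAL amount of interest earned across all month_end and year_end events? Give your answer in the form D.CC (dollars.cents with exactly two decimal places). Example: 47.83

Answer: 1351.78

Derivation:
After 1 (year_end (apply 10% annual interest)): balance=$2200.00 total_interest=$200.00
After 2 (month_end (apply 1% monthly interest)): balance=$2222.00 total_interest=$222.00
After 3 (year_end (apply 10% annual interest)): balance=$2444.20 total_interest=$444.20
After 4 (month_end (apply 1% monthly interest)): balance=$2468.64 total_interest=$468.64
After 5 (year_end (apply 10% annual interest)): balance=$2715.50 total_interest=$715.50
After 6 (month_end (apply 1% monthly interest)): balance=$2742.65 total_interest=$742.65
After 7 (year_end (apply 10% annual interest)): balance=$3016.91 total_interest=$1016.91
After 8 (year_end (apply 10% annual interest)): balance=$3318.60 total_interest=$1318.60
After 9 (month_end (apply 1% monthly interest)): balance=$3351.78 total_interest=$1351.78
After 10 (withdraw($100)): balance=$3251.78 total_interest=$1351.78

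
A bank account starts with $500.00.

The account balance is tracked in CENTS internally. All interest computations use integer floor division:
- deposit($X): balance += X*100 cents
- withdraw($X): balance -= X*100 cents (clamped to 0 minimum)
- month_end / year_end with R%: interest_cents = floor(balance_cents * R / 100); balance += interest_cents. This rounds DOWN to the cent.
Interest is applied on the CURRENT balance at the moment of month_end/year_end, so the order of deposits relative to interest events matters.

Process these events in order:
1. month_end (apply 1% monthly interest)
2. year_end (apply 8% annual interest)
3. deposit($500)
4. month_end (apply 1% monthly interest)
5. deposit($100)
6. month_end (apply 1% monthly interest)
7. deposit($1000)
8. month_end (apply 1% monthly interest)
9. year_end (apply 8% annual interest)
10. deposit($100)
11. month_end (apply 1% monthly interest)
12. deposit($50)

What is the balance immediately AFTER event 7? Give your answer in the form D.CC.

Answer: 2167.40

Derivation:
After 1 (month_end (apply 1% monthly interest)): balance=$505.00 total_interest=$5.00
After 2 (year_end (apply 8% annual interest)): balance=$545.40 total_interest=$45.40
After 3 (deposit($500)): balance=$1045.40 total_interest=$45.40
After 4 (month_end (apply 1% monthly interest)): balance=$1055.85 total_interest=$55.85
After 5 (deposit($100)): balance=$1155.85 total_interest=$55.85
After 6 (month_end (apply 1% monthly interest)): balance=$1167.40 total_interest=$67.40
After 7 (deposit($1000)): balance=$2167.40 total_interest=$67.40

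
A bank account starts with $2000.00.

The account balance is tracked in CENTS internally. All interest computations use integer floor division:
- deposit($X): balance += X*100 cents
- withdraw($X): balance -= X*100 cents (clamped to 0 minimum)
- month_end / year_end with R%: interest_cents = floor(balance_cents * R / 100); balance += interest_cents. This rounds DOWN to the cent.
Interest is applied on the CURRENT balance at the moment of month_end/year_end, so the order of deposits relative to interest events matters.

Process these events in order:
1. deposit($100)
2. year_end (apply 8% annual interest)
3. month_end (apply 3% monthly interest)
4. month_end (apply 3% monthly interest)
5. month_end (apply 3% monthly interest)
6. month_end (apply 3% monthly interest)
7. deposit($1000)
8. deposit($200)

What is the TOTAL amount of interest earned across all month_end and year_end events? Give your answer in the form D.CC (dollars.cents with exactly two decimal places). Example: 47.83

Answer: 452.64

Derivation:
After 1 (deposit($100)): balance=$2100.00 total_interest=$0.00
After 2 (year_end (apply 8% annual interest)): balance=$2268.00 total_interest=$168.00
After 3 (month_end (apply 3% monthly interest)): balance=$2336.04 total_interest=$236.04
After 4 (month_end (apply 3% monthly interest)): balance=$2406.12 total_interest=$306.12
After 5 (month_end (apply 3% monthly interest)): balance=$2478.30 total_interest=$378.30
After 6 (month_end (apply 3% monthly interest)): balance=$2552.64 total_interest=$452.64
After 7 (deposit($1000)): balance=$3552.64 total_interest=$452.64
After 8 (deposit($200)): balance=$3752.64 total_interest=$452.64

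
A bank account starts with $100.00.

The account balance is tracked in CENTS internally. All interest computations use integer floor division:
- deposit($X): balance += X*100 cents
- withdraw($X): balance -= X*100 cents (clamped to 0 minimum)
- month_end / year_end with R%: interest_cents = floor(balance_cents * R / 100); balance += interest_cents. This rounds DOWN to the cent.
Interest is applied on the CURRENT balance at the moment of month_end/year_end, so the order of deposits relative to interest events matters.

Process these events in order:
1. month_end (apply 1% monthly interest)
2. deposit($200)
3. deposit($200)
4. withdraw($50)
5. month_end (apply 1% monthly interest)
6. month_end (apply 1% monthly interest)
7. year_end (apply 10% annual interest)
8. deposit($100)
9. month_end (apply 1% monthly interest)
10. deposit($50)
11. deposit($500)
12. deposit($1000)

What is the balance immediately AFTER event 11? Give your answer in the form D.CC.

Answer: 1162.12

Derivation:
After 1 (month_end (apply 1% monthly interest)): balance=$101.00 total_interest=$1.00
After 2 (deposit($200)): balance=$301.00 total_interest=$1.00
After 3 (deposit($200)): balance=$501.00 total_interest=$1.00
After 4 (withdraw($50)): balance=$451.00 total_interest=$1.00
After 5 (month_end (apply 1% monthly interest)): balance=$455.51 total_interest=$5.51
After 6 (month_end (apply 1% monthly interest)): balance=$460.06 total_interest=$10.06
After 7 (year_end (apply 10% annual interest)): balance=$506.06 total_interest=$56.06
After 8 (deposit($100)): balance=$606.06 total_interest=$56.06
After 9 (month_end (apply 1% monthly interest)): balance=$612.12 total_interest=$62.12
After 10 (deposit($50)): balance=$662.12 total_interest=$62.12
After 11 (deposit($500)): balance=$1162.12 total_interest=$62.12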